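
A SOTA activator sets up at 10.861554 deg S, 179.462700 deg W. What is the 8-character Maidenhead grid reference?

AH09gd43

Add 180° to longitude and 90° to latitude: 0.53730, 79.13845.
Field: lon ⌊0.53730/20⌋ = 0 → A; lat ⌊79.13845/10⌋ = 7 → H.
Square: lon ⌊0.53730/2⌋ = 0; lat ⌊9.13845/1⌋ = 9.
Subsquare: lon ⌊0.53730/0.0833333⌋ = 6 → g; lat ⌊0.13845/0.0416667⌋ = 3 → d.
Extended square: lon ⌊0.03730/0.00833333⌋ = 4; lat ⌊0.01345/0.00416667⌋ = 3.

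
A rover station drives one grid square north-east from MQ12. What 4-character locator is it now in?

MQ23

Longitude square 1; +1 → 2.
Latitude square 2; +1 → 3.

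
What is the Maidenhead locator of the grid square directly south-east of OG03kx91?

OG03lx00

Longitude extended square 9; +1 → 10, wraps to 0, carry into subsquare.
Longitude subsquare k = 10; +1 → 11 = l.
Latitude extended square 1; −1 → 0.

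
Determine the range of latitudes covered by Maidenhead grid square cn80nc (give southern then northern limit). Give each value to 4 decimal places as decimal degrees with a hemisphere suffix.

Field C=2, N=13: +2·20° lon, +13·10° lat → SW at lon -140°, lat 40°.
Square 8, 0: +8·2° lon, +0·1° lat → SW at lon -124°, lat 40°.
Subsquare n=13, c=2: +13·0.0833333° lon, +2·0.0416667° lat → SW at lon -122.917°, lat 40.0833°.
Cell spans 0.0833333° lon × 0.0416667° lat.
south 40.0833° N, north 40.1250° N.

40.0833° N, 40.1250° N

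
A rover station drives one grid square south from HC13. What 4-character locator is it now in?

Latitude square 3; −1 → 2.
The longitude characters are unchanged.

HC12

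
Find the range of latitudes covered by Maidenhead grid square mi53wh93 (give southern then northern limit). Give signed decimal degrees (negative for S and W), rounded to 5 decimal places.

-6.69583, -6.69167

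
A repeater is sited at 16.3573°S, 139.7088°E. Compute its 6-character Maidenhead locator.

PH93up

Shift to the Maidenhead origin (180°W, 90°S): lon 319.7088, lat 73.6427.
Field (20°×10°, letters A–R): lon ⌊319.7088/20⌋ = 15 → P; lat ⌊73.6427/10⌋ = 7 → H.
Square (2°×1°, digits 0–9): lon ⌊19.7088/2⌋ = 9; lat ⌊3.6427/1⌋ = 3.
Subsquare (5′×2.5′, letters a–x): lon ⌊1.7088/0.0833333⌋ = 20 → u; lat ⌊0.6427/0.0416667⌋ = 15 → p.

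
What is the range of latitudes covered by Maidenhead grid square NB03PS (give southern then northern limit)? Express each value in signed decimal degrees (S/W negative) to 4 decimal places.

-76.2500, -76.2083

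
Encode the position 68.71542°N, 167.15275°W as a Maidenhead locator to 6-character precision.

AP68kr

Offset from 180°W / 90°S: lon 12.8473°, lat 158.7154°.
Field: 12.8473/20 → 0 → A, 158.7154/10 → 15 → P; chars AP.
Square: 12.8473/2 → 6, 8.7154/1 → 8; chars 68.
Subsquare: 0.8473/0.0833333 → 10 → k, 0.7154/0.0416667 → 17 → r; chars kr.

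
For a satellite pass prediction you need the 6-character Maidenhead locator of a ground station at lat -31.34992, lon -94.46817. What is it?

EF28sp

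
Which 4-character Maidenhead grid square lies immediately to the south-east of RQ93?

AQ02

Longitude square 9; +1 → 10, wraps to 0, carry into field.
Longitude field R = 17; +1 → 18, wraps to 0 = A, wrapping around the antimeridian.
Latitude square 3; −1 → 2.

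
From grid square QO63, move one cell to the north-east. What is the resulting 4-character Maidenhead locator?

QO74

Longitude square 6; +1 → 7.
Latitude square 3; +1 → 4.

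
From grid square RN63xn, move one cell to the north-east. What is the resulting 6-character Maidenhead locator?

Longitude subsquare x = 23; +1 → 24, wraps to 0 = a, carry into square.
Longitude square 6; +1 → 7.
Latitude subsquare n = 13; +1 → 14 = o.

RN73ao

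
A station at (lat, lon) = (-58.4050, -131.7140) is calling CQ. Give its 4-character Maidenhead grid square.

Offset from 180°W / 90°S: lon 48.29°, lat 31.59°.
Field: lon ⌊48.29/20⌋ = 2 → C; lat ⌊31.59/10⌋ = 3 → D.
Square: lon ⌊8.29/2⌋ = 4; lat ⌊1.59/1⌋ = 1.

CD41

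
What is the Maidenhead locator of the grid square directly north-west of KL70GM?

Longitude subsquare g = 6; −1 → 5 = f.
Latitude subsquare m = 12; +1 → 13 = n.

KL70fn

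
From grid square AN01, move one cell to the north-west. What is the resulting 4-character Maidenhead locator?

Longitude square 0; −1 → -1, wraps to 9, carry into field.
Longitude field A = 0; −1 → -1, wraps to 17 = R, wrapping around the antimeridian.
Latitude square 1; +1 → 2.

RN92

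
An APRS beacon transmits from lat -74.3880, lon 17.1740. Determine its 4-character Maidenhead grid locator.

Add 180° to longitude and 90° to latitude: 197.17, 15.61.
Field: 197.17/20 → 9 → J, 15.61/10 → 1 → B; chars JB.
Square: 17.17/2 → 8, 5.61/1 → 5; chars 85.

JB85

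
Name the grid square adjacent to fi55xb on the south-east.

FI65aa

Longitude subsquare x = 23; +1 → 24, wraps to 0 = a, carry into square.
Longitude square 5; +1 → 6.
Latitude subsquare b = 1; −1 → 0 = a.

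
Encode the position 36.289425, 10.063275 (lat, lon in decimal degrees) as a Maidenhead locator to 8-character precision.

Offset from 180°W / 90°S: lon 190.06328°, lat 126.28942°.
Field: 190.06328/20 → 9 → J, 126.28942/10 → 12 → M; chars JM.
Square: 10.06328/2 → 5, 6.28942/1 → 6; chars 56.
Subsquare: 0.06328/0.0833333 → 0 → a, 0.28942/0.0416667 → 6 → g; chars ag.
Extended square: 0.06328/0.00833333 → 7, 0.03942/0.00416667 → 9; chars 79.

JM56ag79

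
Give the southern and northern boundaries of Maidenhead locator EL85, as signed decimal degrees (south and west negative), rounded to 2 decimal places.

Field E=4, L=11: +4·20° lon, +11·10° lat → SW at lon -100°, lat 20°.
Square 8, 5: +8·2° lon, +5·1° lat → SW at lon -84°, lat 25°.
Cell spans 2° lon × 1° lat.
south 25.00, north 26.00.

25.00, 26.00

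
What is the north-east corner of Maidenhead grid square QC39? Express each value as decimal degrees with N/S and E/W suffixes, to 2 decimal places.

60.00° S, 148.00° E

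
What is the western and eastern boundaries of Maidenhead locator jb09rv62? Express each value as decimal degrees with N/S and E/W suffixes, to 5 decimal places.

1.46667° E, 1.47500° E

Field J=9, B=1: +9·20° lon, +1·10° lat → SW at lon 0°, lat -80°.
Square 0, 9: +0·2° lon, +9·1° lat → SW at lon 0°, lat -71°.
Subsquare r=17, v=21: +17·0.0833333° lon, +21·0.0416667° lat → SW at lon 1.41667°, lat -70.125°.
Extended square 6, 2: +6·0.00833333° lon, +2·0.00416667° lat → SW at lon 1.46667°, lat -70.1167°.
Cell spans 0.00833333° lon × 0.00416667° lat.
west 1.46667° E, east 1.47500° E.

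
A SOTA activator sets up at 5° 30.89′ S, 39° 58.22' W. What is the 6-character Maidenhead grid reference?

Shift to the Maidenhead origin (180°W, 90°S): lon 140.0297, lat 84.4852.
Field: 140.0297/20 → 7 → H, 84.4852/10 → 8 → I; chars HI.
Square: 0.0297/2 → 0, 4.4852/1 → 4; chars 04.
Subsquare: 0.0297/0.0833333 → 0 → a, 0.4852/0.0416667 → 11 → l; chars al.

HI04al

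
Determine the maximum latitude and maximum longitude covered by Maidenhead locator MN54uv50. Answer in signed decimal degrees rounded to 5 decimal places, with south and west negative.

44.87917, 71.71667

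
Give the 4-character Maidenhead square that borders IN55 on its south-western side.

IN44

Longitude square 5; −1 → 4.
Latitude square 5; −1 → 4.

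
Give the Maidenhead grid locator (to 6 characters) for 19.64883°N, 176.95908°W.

AK19mp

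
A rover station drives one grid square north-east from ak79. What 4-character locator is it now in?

Longitude square 7; +1 → 8.
Latitude square 9; +1 → 10, wraps to 0, carry into field.
Latitude field K = 10; +1 → 11 = L.

AL80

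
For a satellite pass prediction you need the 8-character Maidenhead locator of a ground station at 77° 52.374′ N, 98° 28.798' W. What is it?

Offset from 180°W / 90°S: lon 81.52003°, lat 167.87290°.
Field (20°×10°, letters A–R): 81.52003/20 → 4 → E, 167.87290/10 → 16 → Q; chars EQ.
Square (2°×1°, digits 0–9): 1.52003/2 → 0, 7.87290/1 → 7; chars 07.
Subsquare (5′×2.5′, letters a–x): 1.52003/0.0833333 → 18 → s, 0.87290/0.0416667 → 20 → u; chars su.
Extended square (30″×15″, digits 0–9): 0.02003/0.00833333 → 2, 0.03957/0.00416667 → 9; chars 29.

EQ07su29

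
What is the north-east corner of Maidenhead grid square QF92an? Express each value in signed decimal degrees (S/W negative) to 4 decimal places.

-37.4167, 158.0833

Field Q=16, F=5: +16·20° lon, +5·10° lat → SW at lon 140°, lat -40°.
Square 9, 2: +9·2° lon, +2·1° lat → SW at lon 158°, lat -38°.
Subsquare a=0, n=13: +0·0.0833333° lon, +13·0.0416667° lat → SW at lon 158°, lat -37.4583°.
Cell spans 0.0833333° lon × 0.0416667° lat. NE corner is SW corner plus one full cell.
latitude -37.4167, longitude 158.0833.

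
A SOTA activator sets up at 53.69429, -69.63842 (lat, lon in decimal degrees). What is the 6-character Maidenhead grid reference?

FO53eq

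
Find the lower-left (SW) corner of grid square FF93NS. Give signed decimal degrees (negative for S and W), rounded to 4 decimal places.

Field F=5, F=5: +5·20° lon, +5·10° lat → SW at lon -80°, lat -40°.
Square 9, 3: +9·2° lon, +3·1° lat → SW at lon -62°, lat -37°.
Subsquare n=13, s=18: +13·0.0833333° lon, +18·0.0416667° lat → SW at lon -60.9167°, lat -36.25°.
latitude -36.2500, longitude -60.9167.

-36.2500, -60.9167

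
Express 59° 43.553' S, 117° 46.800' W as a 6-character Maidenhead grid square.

DD10cg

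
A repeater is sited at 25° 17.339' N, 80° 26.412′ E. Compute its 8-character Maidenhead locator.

NL05fg29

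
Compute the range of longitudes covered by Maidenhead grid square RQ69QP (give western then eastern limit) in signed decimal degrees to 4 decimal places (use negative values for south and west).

173.3333, 173.4167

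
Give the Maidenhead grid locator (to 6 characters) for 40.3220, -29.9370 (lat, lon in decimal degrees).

Shift to the Maidenhead origin (180°W, 90°S): lon 150.0630, lat 130.3220.
Field: lon ⌊150.0630/20⌋ = 7 → H; lat ⌊130.3220/10⌋ = 13 → N.
Square: lon ⌊10.0630/2⌋ = 5; lat ⌊0.3220/1⌋ = 0.
Subsquare: lon ⌊0.0630/0.0833333⌋ = 0 → a; lat ⌊0.3220/0.0416667⌋ = 7 → h.

HN50ah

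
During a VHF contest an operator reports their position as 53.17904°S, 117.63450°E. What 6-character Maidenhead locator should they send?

Shift to the Maidenhead origin (180°W, 90°S): lon 297.6345, lat 36.8210.
Field: lon ⌊297.6345/20⌋ = 14 → O; lat ⌊36.8210/10⌋ = 3 → D.
Square: lon ⌊17.6345/2⌋ = 8; lat ⌊6.8210/1⌋ = 6.
Subsquare: lon ⌊1.6345/0.0833333⌋ = 19 → t; lat ⌊0.8210/0.0416667⌋ = 19 → t.

OD86tt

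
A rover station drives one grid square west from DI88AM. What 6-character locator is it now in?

DI78xm

Longitude subsquare a = 0; −1 → -1, wraps to 23 = x, carry into square.
Longitude square 8; −1 → 7.
The latitude characters are unchanged.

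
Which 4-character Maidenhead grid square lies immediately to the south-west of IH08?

Longitude square 0; −1 → -1, wraps to 9, carry into field.
Longitude field I = 8; −1 → 7 = H.
Latitude square 8; −1 → 7.

HH97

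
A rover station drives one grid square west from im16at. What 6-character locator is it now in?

IM06xt

Longitude subsquare a = 0; −1 → -1, wraps to 23 = x, carry into square.
Longitude square 1; −1 → 0.
The latitude characters are unchanged.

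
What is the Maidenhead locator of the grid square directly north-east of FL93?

Longitude square 9; +1 → 10, wraps to 0, carry into field.
Longitude field F = 5; +1 → 6 = G.
Latitude square 3; +1 → 4.

GL04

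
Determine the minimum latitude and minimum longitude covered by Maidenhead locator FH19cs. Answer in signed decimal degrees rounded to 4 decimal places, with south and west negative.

-10.2500, -77.8333

Field F=5, H=7: +5·20° lon, +7·10° lat → SW at lon -80°, lat -20°.
Square 1, 9: +1·2° lon, +9·1° lat → SW at lon -78°, lat -11°.
Subsquare c=2, s=18: +2·0.0833333° lon, +18·0.0416667° lat → SW at lon -77.8333°, lat -10.25°.
latitude -10.2500, longitude -77.8333.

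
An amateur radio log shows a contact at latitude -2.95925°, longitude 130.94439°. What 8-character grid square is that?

Add 180° to longitude and 90° to latitude: 310.94439, 87.04075.
Field: lon ⌊310.94439/20⌋ = 15 → P; lat ⌊87.04075/10⌋ = 8 → I.
Square: lon ⌊10.94439/2⌋ = 5; lat ⌊7.04075/1⌋ = 7.
Subsquare: lon ⌊0.94439/0.0833333⌋ = 11 → l; lat ⌊0.04075/0.0416667⌋ = 0 → a.
Extended square: lon ⌊0.02772/0.00833333⌋ = 3; lat ⌊0.04075/0.00416667⌋ = 9.

PI57la39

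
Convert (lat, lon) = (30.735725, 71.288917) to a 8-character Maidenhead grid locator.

MM50pr46

Offset from 180°W / 90°S: lon 251.28892°, lat 120.73573°.
Field (20°×10°, letters A–R): 251.28892/20 → 12 → M, 120.73573/10 → 12 → M; chars MM.
Square (2°×1°, digits 0–9): 11.28892/2 → 5, 0.73573/1 → 0; chars 50.
Subsquare (5′×2.5′, letters a–x): 1.28892/0.0833333 → 15 → p, 0.73573/0.0416667 → 17 → r; chars pr.
Extended square (30″×15″, digits 0–9): 0.03892/0.00833333 → 4, 0.02739/0.00416667 → 6; chars 46.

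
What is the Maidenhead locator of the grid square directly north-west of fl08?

EL99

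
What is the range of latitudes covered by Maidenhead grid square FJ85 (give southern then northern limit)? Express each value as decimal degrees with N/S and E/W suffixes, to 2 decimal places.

Field F=5, J=9: +5·20° lon, +9·10° lat → SW at lon -80°, lat 0°.
Square 8, 5: +8·2° lon, +5·1° lat → SW at lon -64°, lat 5°.
Cell spans 2° lon × 1° lat.
south 5.00° N, north 6.00° N.

5.00° N, 6.00° N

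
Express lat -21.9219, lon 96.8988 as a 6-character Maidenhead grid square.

NG88kb

Offset from 180°W / 90°S: lon 276.8988°, lat 68.0781°.
Field (20°×10°, letters A–R): lon ⌊276.8988/20⌋ = 13 → N; lat ⌊68.0781/10⌋ = 6 → G.
Square (2°×1°, digits 0–9): lon ⌊16.8988/2⌋ = 8; lat ⌊8.0781/1⌋ = 8.
Subsquare (5′×2.5′, letters a–x): lon ⌊0.8988/0.0833333⌋ = 10 → k; lat ⌊0.0781/0.0416667⌋ = 1 → b.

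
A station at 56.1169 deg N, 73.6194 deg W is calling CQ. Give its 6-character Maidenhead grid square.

FO36ec

Offset from 180°W / 90°S: lon 106.3806°, lat 146.1169°.
Field: 106.3806/20 → 5 → F, 146.1169/10 → 14 → O; chars FO.
Square: 6.3806/2 → 3, 6.1169/1 → 6; chars 36.
Subsquare: 0.3806/0.0833333 → 4 → e, 0.1169/0.0416667 → 2 → c; chars ec.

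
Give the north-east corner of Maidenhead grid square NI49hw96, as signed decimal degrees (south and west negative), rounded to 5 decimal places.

Field N=13, I=8: +13·20° lon, +8·10° lat → SW at lon 80°, lat -10°.
Square 4, 9: +4·2° lon, +9·1° lat → SW at lon 88°, lat -1°.
Subsquare h=7, w=22: +7·0.0833333° lon, +22·0.0416667° lat → SW at lon 88.5833°, lat -0.0833333°.
Extended square 9, 6: +9·0.00833333° lon, +6·0.00416667° lat → SW at lon 88.6583°, lat -0.0583333°.
Cell spans 0.00833333° lon × 0.00416667° lat. NE corner is SW corner plus one full cell.
latitude -0.05417, longitude 88.66667.

-0.05417, 88.66667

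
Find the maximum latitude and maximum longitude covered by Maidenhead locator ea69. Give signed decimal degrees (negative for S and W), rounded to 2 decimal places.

-80.00, -86.00

Field E=4, A=0: +4·20° lon, +0·10° lat → SW at lon -100°, lat -90°.
Square 6, 9: +6·2° lon, +9·1° lat → SW at lon -88°, lat -81°.
Cell spans 2° lon × 1° lat. NE corner is SW corner plus one full cell.
latitude -80.00, longitude -86.00.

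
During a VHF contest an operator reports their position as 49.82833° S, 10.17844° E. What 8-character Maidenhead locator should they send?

JE50ce11

Shift to the Maidenhead origin (180°W, 90°S): lon 190.17844, lat 40.17167.
Field: 190.17844/20 → 9 → J, 40.17167/10 → 4 → E; chars JE.
Square: 10.17844/2 → 5, 0.17167/1 → 0; chars 50.
Subsquare: 0.17844/0.0833333 → 2 → c, 0.17167/0.0416667 → 4 → e; chars ce.
Extended square: 0.01177/0.00833333 → 1, 0.00500/0.00416667 → 1; chars 11.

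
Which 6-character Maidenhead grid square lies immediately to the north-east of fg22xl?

FG32am

Longitude subsquare x = 23; +1 → 24, wraps to 0 = a, carry into square.
Longitude square 2; +1 → 3.
Latitude subsquare l = 11; +1 → 12 = m.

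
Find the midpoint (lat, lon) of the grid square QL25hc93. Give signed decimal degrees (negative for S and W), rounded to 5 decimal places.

25.09792, 144.66250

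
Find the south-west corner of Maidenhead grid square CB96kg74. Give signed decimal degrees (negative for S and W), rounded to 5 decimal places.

-73.73333, -121.10833

Field C=2, B=1: +2·20° lon, +1·10° lat → SW at lon -140°, lat -80°.
Square 9, 6: +9·2° lon, +6·1° lat → SW at lon -122°, lat -74°.
Subsquare k=10, g=6: +10·0.0833333° lon, +6·0.0416667° lat → SW at lon -121.167°, lat -73.75°.
Extended square 7, 4: +7·0.00833333° lon, +4·0.00416667° lat → SW at lon -121.108°, lat -73.7333°.
latitude -73.73333, longitude -121.10833.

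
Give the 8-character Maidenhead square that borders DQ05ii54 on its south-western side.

DQ05ii43

Longitude extended square 5; −1 → 4.
Latitude extended square 4; −1 → 3.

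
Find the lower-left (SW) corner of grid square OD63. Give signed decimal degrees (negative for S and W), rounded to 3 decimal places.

-57.000, 112.000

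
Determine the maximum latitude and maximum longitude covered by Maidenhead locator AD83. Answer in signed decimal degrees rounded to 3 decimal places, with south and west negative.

-56.000, -162.000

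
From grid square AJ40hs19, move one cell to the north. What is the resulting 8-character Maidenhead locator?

Latitude extended square 9; +1 → 10, wraps to 0, carry into subsquare.
Latitude subsquare s = 18; +1 → 19 = t.
The longitude characters are unchanged.

AJ40ht10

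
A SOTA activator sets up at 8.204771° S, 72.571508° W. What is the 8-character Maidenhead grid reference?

Add 180° to longitude and 90° to latitude: 107.42849, 81.79523.
Field: lon ⌊107.42849/20⌋ = 5 → F; lat ⌊81.79523/10⌋ = 8 → I.
Square: lon ⌊7.42849/2⌋ = 3; lat ⌊1.79523/1⌋ = 1.
Subsquare: lon ⌊1.42849/0.0833333⌋ = 17 → r; lat ⌊0.79523/0.0416667⌋ = 19 → t.
Extended square: lon ⌊0.01183/0.00833333⌋ = 1; lat ⌊0.00356/0.00416667⌋ = 0.

FI31rt10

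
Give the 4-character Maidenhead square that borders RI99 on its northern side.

Latitude square 9; +1 → 10, wraps to 0, carry into field.
Latitude field I = 8; +1 → 9 = J.
The longitude characters are unchanged.

RJ90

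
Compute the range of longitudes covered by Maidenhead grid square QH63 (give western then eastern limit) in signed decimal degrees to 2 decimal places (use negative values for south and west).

152.00, 154.00

Field Q=16, H=7: +16·20° lon, +7·10° lat → SW at lon 140°, lat -20°.
Square 6, 3: +6·2° lon, +3·1° lat → SW at lon 152°, lat -17°.
Cell spans 2° lon × 1° lat.
west 152.00, east 154.00.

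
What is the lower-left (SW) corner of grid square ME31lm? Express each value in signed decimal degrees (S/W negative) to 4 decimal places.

Field M=12, E=4: +12·20° lon, +4·10° lat → SW at lon 60°, lat -50°.
Square 3, 1: +3·2° lon, +1·1° lat → SW at lon 66°, lat -49°.
Subsquare l=11, m=12: +11·0.0833333° lon, +12·0.0416667° lat → SW at lon 66.9167°, lat -48.5°.
latitude -48.5000, longitude 66.9167.

-48.5000, 66.9167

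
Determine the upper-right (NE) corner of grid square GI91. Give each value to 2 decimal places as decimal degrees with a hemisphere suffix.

8.00° S, 40.00° W

Field G=6, I=8: +6·20° lon, +8·10° lat → SW at lon -60°, lat -10°.
Square 9, 1: +9·2° lon, +1·1° lat → SW at lon -42°, lat -9°.
Cell spans 2° lon × 1° lat. NE corner is SW corner plus one full cell.
latitude 8.00° S, longitude 40.00° W.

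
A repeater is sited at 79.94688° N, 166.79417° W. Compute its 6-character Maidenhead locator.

AQ69ow

Add 180° to longitude and 90° to latitude: 13.2058, 169.9469.
Field: lon ⌊13.2058/20⌋ = 0 → A; lat ⌊169.9469/10⌋ = 16 → Q.
Square: lon ⌊13.2058/2⌋ = 6; lat ⌊9.9469/1⌋ = 9.
Subsquare: lon ⌊1.2058/0.0833333⌋ = 14 → o; lat ⌊0.9469/0.0416667⌋ = 22 → w.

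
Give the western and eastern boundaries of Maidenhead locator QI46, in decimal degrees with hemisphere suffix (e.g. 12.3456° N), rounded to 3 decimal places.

148.000° E, 150.000° E

Field Q=16, I=8: +16·20° lon, +8·10° lat → SW at lon 140°, lat -10°.
Square 4, 6: +4·2° lon, +6·1° lat → SW at lon 148°, lat -4°.
Cell spans 2° lon × 1° lat.
west 148.000° E, east 150.000° E.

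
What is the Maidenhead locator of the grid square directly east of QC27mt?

QC27nt

Longitude subsquare m = 12; +1 → 13 = n.
The latitude characters are unchanged.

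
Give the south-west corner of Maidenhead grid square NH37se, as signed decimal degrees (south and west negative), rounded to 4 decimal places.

Field N=13, H=7: +13·20° lon, +7·10° lat → SW at lon 80°, lat -20°.
Square 3, 7: +3·2° lon, +7·1° lat → SW at lon 86°, lat -13°.
Subsquare s=18, e=4: +18·0.0833333° lon, +4·0.0416667° lat → SW at lon 87.5°, lat -12.8333°.
latitude -12.8333, longitude 87.5000.

-12.8333, 87.5000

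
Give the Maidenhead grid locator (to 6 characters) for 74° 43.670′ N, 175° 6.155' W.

AQ24kr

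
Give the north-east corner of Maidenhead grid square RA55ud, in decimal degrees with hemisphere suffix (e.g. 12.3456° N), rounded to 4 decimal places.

Field R=17, A=0: +17·20° lon, +0·10° lat → SW at lon 160°, lat -90°.
Square 5, 5: +5·2° lon, +5·1° lat → SW at lon 170°, lat -85°.
Subsquare u=20, d=3: +20·0.0833333° lon, +3·0.0416667° lat → SW at lon 171.667°, lat -84.875°.
Cell spans 0.0833333° lon × 0.0416667° lat. NE corner is SW corner plus one full cell.
latitude 84.8333° S, longitude 171.7500° E.

84.8333° S, 171.7500° E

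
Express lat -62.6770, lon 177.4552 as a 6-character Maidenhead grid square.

Offset from 180°W / 90°S: lon 357.4552°, lat 27.3230°.
Field: lon ⌊357.4552/20⌋ = 17 → R; lat ⌊27.3230/10⌋ = 2 → C.
Square: lon ⌊17.4552/2⌋ = 8; lat ⌊7.3230/1⌋ = 7.
Subsquare: lon ⌊1.4552/0.0833333⌋ = 17 → r; lat ⌊0.3230/0.0416667⌋ = 7 → h.

RC87rh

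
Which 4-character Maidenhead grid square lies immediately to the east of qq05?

QQ15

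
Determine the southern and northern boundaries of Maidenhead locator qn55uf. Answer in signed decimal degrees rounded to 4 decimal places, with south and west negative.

45.2083, 45.2500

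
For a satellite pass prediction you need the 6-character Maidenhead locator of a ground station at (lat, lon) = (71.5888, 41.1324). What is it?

LQ01no

Offset from 180°W / 90°S: lon 221.1324°, lat 161.5888°.
Field (20°×10°, letters A–R): 221.1324/20 → 11 → L, 161.5888/10 → 16 → Q; chars LQ.
Square (2°×1°, digits 0–9): 1.1324/2 → 0, 1.5888/1 → 1; chars 01.
Subsquare (5′×2.5′, letters a–x): 1.1324/0.0833333 → 13 → n, 0.5888/0.0416667 → 14 → o; chars no.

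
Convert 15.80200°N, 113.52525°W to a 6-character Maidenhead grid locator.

Add 180° to longitude and 90° to latitude: 66.4748, 105.8020.
Field: 66.4748/20 → 3 → D, 105.8020/10 → 10 → K; chars DK.
Square: 6.4748/2 → 3, 5.8020/1 → 5; chars 35.
Subsquare: 0.4748/0.0833333 → 5 → f, 0.8020/0.0416667 → 19 → t; chars ft.

DK35ft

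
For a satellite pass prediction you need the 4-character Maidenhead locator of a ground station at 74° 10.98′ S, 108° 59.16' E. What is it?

Offset from 180°W / 90°S: lon 288.99°, lat 15.82°.
Field: lon ⌊288.99/20⌋ = 14 → O; lat ⌊15.82/10⌋ = 1 → B.
Square: lon ⌊8.99/2⌋ = 4; lat ⌊5.82/1⌋ = 5.

OB45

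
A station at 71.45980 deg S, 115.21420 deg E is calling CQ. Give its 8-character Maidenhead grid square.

OB78om59

Add 180° to longitude and 90° to latitude: 295.21420, 18.54020.
Field: lon ⌊295.21420/20⌋ = 14 → O; lat ⌊18.54020/10⌋ = 1 → B.
Square: lon ⌊15.21420/2⌋ = 7; lat ⌊8.54020/1⌋ = 8.
Subsquare: lon ⌊1.21420/0.0833333⌋ = 14 → o; lat ⌊0.54020/0.0416667⌋ = 12 → m.
Extended square: lon ⌊0.04753/0.00833333⌋ = 5; lat ⌊0.04020/0.00416667⌋ = 9.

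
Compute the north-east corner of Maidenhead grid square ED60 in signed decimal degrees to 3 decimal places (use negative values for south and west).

Field E=4, D=3: +4·20° lon, +3·10° lat → SW at lon -100°, lat -60°.
Square 6, 0: +6·2° lon, +0·1° lat → SW at lon -88°, lat -60°.
Cell spans 2° lon × 1° lat. NE corner is SW corner plus one full cell.
latitude -59.000, longitude -86.000.

-59.000, -86.000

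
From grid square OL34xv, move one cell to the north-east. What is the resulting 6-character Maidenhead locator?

Longitude subsquare x = 23; +1 → 24, wraps to 0 = a, carry into square.
Longitude square 3; +1 → 4.
Latitude subsquare v = 21; +1 → 22 = w.

OL44aw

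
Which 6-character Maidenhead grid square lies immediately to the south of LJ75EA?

Latitude subsquare a = 0; −1 → -1, wraps to 23 = x, carry into square.
Latitude square 5; −1 → 4.
The longitude characters are unchanged.

LJ74ex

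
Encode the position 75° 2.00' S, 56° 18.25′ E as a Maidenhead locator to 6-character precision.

Offset from 180°W / 90°S: lon 236.3042°, lat 14.9667°.
Field: 236.3042/20 → 11 → L, 14.9667/10 → 1 → B; chars LB.
Square: 16.3042/2 → 8, 4.9667/1 → 4; chars 84.
Subsquare: 0.3042/0.0833333 → 3 → d, 0.9667/0.0416667 → 23 → x; chars dx.

LB84dx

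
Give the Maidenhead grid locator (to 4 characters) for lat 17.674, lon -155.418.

Shift to the Maidenhead origin (180°W, 90°S): lon 24.58, lat 107.67.
Field (20°×10°, letters A–R): 24.58/20 → 1 → B, 107.67/10 → 10 → K; chars BK.
Square (2°×1°, digits 0–9): 4.58/2 → 2, 7.67/1 → 7; chars 27.

BK27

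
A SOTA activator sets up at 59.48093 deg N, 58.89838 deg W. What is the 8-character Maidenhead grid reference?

Shift to the Maidenhead origin (180°W, 90°S): lon 121.10162, lat 149.48093.
Field: lon ⌊121.10162/20⌋ = 6 → G; lat ⌊149.48093/10⌋ = 14 → O.
Square: lon ⌊1.10162/2⌋ = 0; lat ⌊9.48093/1⌋ = 9.
Subsquare: lon ⌊1.10162/0.0833333⌋ = 13 → n; lat ⌊0.48093/0.0416667⌋ = 11 → l.
Extended square: lon ⌊0.01829/0.00833333⌋ = 2; lat ⌊0.02260/0.00416667⌋ = 5.

GO09nl25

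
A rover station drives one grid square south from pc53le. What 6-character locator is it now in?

Latitude subsquare e = 4; −1 → 3 = d.
The longitude characters are unchanged.

PC53ld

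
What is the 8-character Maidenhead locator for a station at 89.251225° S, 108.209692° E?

OA40cr59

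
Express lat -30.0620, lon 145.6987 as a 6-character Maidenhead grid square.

QF29uw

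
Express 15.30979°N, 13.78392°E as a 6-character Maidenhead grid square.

Offset from 180°W / 90°S: lon 193.7839°, lat 105.3098°.
Field (20°×10°, letters A–R): lon ⌊193.7839/20⌋ = 9 → J; lat ⌊105.3098/10⌋ = 10 → K.
Square (2°×1°, digits 0–9): lon ⌊13.7839/2⌋ = 6; lat ⌊5.3098/1⌋ = 5.
Subsquare (5′×2.5′, letters a–x): lon ⌊1.7839/0.0833333⌋ = 21 → v; lat ⌊0.3098/0.0416667⌋ = 7 → h.

JK65vh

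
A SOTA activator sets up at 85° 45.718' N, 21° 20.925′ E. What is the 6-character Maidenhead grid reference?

Shift to the Maidenhead origin (180°W, 90°S): lon 201.3487, lat 175.7620.
Field: lon ⌊201.3487/20⌋ = 10 → K; lat ⌊175.7620/10⌋ = 17 → R.
Square: lon ⌊1.3487/2⌋ = 0; lat ⌊5.7620/1⌋ = 5.
Subsquare: lon ⌊1.3487/0.0833333⌋ = 16 → q; lat ⌊0.7620/0.0416667⌋ = 18 → s.

KR05qs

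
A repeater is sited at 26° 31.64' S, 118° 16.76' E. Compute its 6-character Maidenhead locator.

OG93dl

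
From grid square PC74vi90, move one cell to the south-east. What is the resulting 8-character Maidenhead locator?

Longitude extended square 9; +1 → 10, wraps to 0, carry into subsquare.
Longitude subsquare v = 21; +1 → 22 = w.
Latitude extended square 0; −1 → -1, wraps to 9, carry into subsquare.
Latitude subsquare i = 8; −1 → 7 = h.

PC74wh09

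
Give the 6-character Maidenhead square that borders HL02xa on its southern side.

Latitude subsquare a = 0; −1 → -1, wraps to 23 = x, carry into square.
Latitude square 2; −1 → 1.
The longitude characters are unchanged.

HL01xx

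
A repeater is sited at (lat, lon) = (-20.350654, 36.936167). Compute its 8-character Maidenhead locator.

Offset from 180°W / 90°S: lon 216.93617°, lat 69.64935°.
Field (20°×10°, letters A–R): 216.93617/20 → 10 → K, 69.64935/10 → 6 → G; chars KG.
Square (2°×1°, digits 0–9): 16.93617/2 → 8, 9.64935/1 → 9; chars 89.
Subsquare (5′×2.5′, letters a–x): 0.93617/0.0833333 → 11 → l, 0.64935/0.0416667 → 15 → p; chars lp.
Extended square (30″×15″, digits 0–9): 0.01950/0.00833333 → 2, 0.02435/0.00416667 → 5; chars 25.

KG89lp25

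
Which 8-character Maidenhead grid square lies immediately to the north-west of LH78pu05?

LH78ou96

Longitude extended square 0; −1 → -1, wraps to 9, carry into subsquare.
Longitude subsquare p = 15; −1 → 14 = o.
Latitude extended square 5; +1 → 6.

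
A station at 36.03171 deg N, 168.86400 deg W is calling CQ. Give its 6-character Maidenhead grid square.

AM56na

Shift to the Maidenhead origin (180°W, 90°S): lon 11.1360, lat 126.0317.
Field: lon ⌊11.1360/20⌋ = 0 → A; lat ⌊126.0317/10⌋ = 12 → M.
Square: lon ⌊11.1360/2⌋ = 5; lat ⌊6.0317/1⌋ = 6.
Subsquare: lon ⌊1.1360/0.0833333⌋ = 13 → n; lat ⌊0.0317/0.0416667⌋ = 0 → a.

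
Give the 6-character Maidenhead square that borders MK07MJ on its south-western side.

Longitude subsquare m = 12; −1 → 11 = l.
Latitude subsquare j = 9; −1 → 8 = i.

MK07li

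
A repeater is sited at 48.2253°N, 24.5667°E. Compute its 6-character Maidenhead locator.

KN28gf

Offset from 180°W / 90°S: lon 204.5667°, lat 138.2253°.
Field (20°×10°, letters A–R): 204.5667/20 → 10 → K, 138.2253/10 → 13 → N; chars KN.
Square (2°×1°, digits 0–9): 4.5667/2 → 2, 8.2253/1 → 8; chars 28.
Subsquare (5′×2.5′, letters a–x): 0.5667/0.0833333 → 6 → g, 0.2253/0.0416667 → 5 → f; chars gf.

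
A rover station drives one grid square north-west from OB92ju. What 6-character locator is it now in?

Longitude subsquare j = 9; −1 → 8 = i.
Latitude subsquare u = 20; +1 → 21 = v.

OB92iv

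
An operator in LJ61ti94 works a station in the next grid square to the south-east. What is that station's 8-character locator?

LJ61ui03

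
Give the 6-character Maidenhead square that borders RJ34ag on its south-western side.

RJ24xf

Longitude subsquare a = 0; −1 → -1, wraps to 23 = x, carry into square.
Longitude square 3; −1 → 2.
Latitude subsquare g = 6; −1 → 5 = f.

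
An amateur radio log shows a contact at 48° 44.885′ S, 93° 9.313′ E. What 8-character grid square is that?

Shift to the Maidenhead origin (180°W, 90°S): lon 273.15522, lat 41.25192.
Field: 273.15522/20 → 13 → N, 41.25192/10 → 4 → E; chars NE.
Square: 13.15522/2 → 6, 1.25192/1 → 1; chars 61.
Subsquare: 1.15522/0.0833333 → 13 → n, 0.25192/0.0416667 → 6 → g; chars ng.
Extended square: 0.07188/0.00833333 → 8, 0.00192/0.00416667 → 0; chars 80.

NE61ng80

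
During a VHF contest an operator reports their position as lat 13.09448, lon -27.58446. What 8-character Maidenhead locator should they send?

HK63ec92

Shift to the Maidenhead origin (180°W, 90°S): lon 152.41554, lat 103.09448.
Field (20°×10°, letters A–R): lon ⌊152.41554/20⌋ = 7 → H; lat ⌊103.09448/10⌋ = 10 → K.
Square (2°×1°, digits 0–9): lon ⌊12.41554/2⌋ = 6; lat ⌊3.09448/1⌋ = 3.
Subsquare (5′×2.5′, letters a–x): lon ⌊0.41554/0.0833333⌋ = 4 → e; lat ⌊0.09448/0.0416667⌋ = 2 → c.
Extended square (30″×15″, digits 0–9): lon ⌊0.08221/0.00833333⌋ = 9; lat ⌊0.01115/0.00416667⌋ = 2.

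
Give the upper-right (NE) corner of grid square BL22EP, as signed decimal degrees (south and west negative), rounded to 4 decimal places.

22.6667, -155.5833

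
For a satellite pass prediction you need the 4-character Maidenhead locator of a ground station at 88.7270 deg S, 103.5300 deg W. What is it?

DA81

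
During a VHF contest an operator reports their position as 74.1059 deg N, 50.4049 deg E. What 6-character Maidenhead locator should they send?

Offset from 180°W / 90°S: lon 230.4049°, lat 164.1059°.
Field: 230.4049/20 → 11 → L, 164.1059/10 → 16 → Q; chars LQ.
Square: 10.4049/2 → 5, 4.1059/1 → 4; chars 54.
Subsquare: 0.4049/0.0833333 → 4 → e, 0.1059/0.0416667 → 2 → c; chars ec.

LQ54ec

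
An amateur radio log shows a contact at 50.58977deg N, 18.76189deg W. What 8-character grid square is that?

IO00oo81

Offset from 180°W / 90°S: lon 161.23811°, lat 140.58977°.
Field: lon ⌊161.23811/20⌋ = 8 → I; lat ⌊140.58977/10⌋ = 14 → O.
Square: lon ⌊1.23811/2⌋ = 0; lat ⌊0.58977/1⌋ = 0.
Subsquare: lon ⌊1.23811/0.0833333⌋ = 14 → o; lat ⌊0.58977/0.0416667⌋ = 14 → o.
Extended square: lon ⌊0.07144/0.00833333⌋ = 8; lat ⌊0.00644/0.00416667⌋ = 1.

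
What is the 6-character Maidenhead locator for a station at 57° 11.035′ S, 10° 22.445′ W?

ID42tt

Offset from 180°W / 90°S: lon 169.6259°, lat 32.8161°.
Field: 169.6259/20 → 8 → I, 32.8161/10 → 3 → D; chars ID.
Square: 9.6259/2 → 4, 2.8161/1 → 2; chars 42.
Subsquare: 1.6259/0.0833333 → 19 → t, 0.8161/0.0416667 → 19 → t; chars tt.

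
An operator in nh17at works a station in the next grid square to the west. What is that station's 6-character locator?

Longitude subsquare a = 0; −1 → -1, wraps to 23 = x, carry into square.
Longitude square 1; −1 → 0.
The latitude characters are unchanged.

NH07xt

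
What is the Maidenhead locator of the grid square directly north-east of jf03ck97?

Longitude extended square 9; +1 → 10, wraps to 0, carry into subsquare.
Longitude subsquare c = 2; +1 → 3 = d.
Latitude extended square 7; +1 → 8.

JF03dk08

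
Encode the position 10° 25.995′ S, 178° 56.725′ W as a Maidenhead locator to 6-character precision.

Offset from 180°W / 90°S: lon 1.0546°, lat 79.5667°.
Field: 1.0546/20 → 0 → A, 79.5667/10 → 7 → H; chars AH.
Square: 1.0546/2 → 0, 9.5667/1 → 9; chars 09.
Subsquare: 1.0546/0.0833333 → 12 → m, 0.5667/0.0416667 → 13 → n; chars mn.

AH09mn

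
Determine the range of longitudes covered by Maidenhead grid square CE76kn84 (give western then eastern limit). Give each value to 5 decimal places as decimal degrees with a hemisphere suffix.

Field C=2, E=4: +2·20° lon, +4·10° lat → SW at lon -140°, lat -50°.
Square 7, 6: +7·2° lon, +6·1° lat → SW at lon -126°, lat -44°.
Subsquare k=10, n=13: +10·0.0833333° lon, +13·0.0416667° lat → SW at lon -125.167°, lat -43.4583°.
Extended square 8, 4: +8·0.00833333° lon, +4·0.00416667° lat → SW at lon -125.1°, lat -43.4417°.
Cell spans 0.00833333° lon × 0.00416667° lat.
west 125.10000° W, east 125.09167° W.

125.10000° W, 125.09167° W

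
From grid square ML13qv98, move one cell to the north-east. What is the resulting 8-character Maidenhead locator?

ML13rv09

Longitude extended square 9; +1 → 10, wraps to 0, carry into subsquare.
Longitude subsquare q = 16; +1 → 17 = r.
Latitude extended square 8; +1 → 9.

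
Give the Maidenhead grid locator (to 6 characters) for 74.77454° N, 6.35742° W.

IQ64ts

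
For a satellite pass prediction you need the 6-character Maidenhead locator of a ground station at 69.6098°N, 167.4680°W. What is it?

AP69go

Offset from 180°W / 90°S: lon 12.5320°, lat 159.6098°.
Field: lon ⌊12.5320/20⌋ = 0 → A; lat ⌊159.6098/10⌋ = 15 → P.
Square: lon ⌊12.5320/2⌋ = 6; lat ⌊9.6098/1⌋ = 9.
Subsquare: lon ⌊0.5320/0.0833333⌋ = 6 → g; lat ⌊0.6098/0.0416667⌋ = 14 → o.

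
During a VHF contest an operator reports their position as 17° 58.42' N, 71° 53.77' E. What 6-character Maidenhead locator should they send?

MK57wx

Shift to the Maidenhead origin (180°W, 90°S): lon 251.8962, lat 107.9737.
Field (20°×10°, letters A–R): lon ⌊251.8962/20⌋ = 12 → M; lat ⌊107.9737/10⌋ = 10 → K.
Square (2°×1°, digits 0–9): lon ⌊11.8962/2⌋ = 5; lat ⌊7.9737/1⌋ = 7.
Subsquare (5′×2.5′, letters a–x): lon ⌊1.8962/0.0833333⌋ = 22 → w; lat ⌊0.9737/0.0416667⌋ = 23 → x.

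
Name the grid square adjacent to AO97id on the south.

AO97ic

Latitude subsquare d = 3; −1 → 2 = c.
The longitude characters are unchanged.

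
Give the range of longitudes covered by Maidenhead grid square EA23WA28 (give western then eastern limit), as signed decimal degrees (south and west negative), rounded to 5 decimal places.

Field E=4, A=0: +4·20° lon, +0·10° lat → SW at lon -100°, lat -90°.
Square 2, 3: +2·2° lon, +3·1° lat → SW at lon -96°, lat -87°.
Subsquare w=22, a=0: +22·0.0833333° lon, +0·0.0416667° lat → SW at lon -94.1667°, lat -87°.
Extended square 2, 8: +2·0.00833333° lon, +8·0.00416667° lat → SW at lon -94.15°, lat -86.9667°.
Cell spans 0.00833333° lon × 0.00416667° lat.
west -94.15000, east -94.14167.

-94.15000, -94.14167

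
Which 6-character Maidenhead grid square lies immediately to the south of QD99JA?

QD98jx

Latitude subsquare a = 0; −1 → -1, wraps to 23 = x, carry into square.
Latitude square 9; −1 → 8.
The longitude characters are unchanged.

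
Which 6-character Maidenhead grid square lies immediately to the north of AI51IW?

AI51ix

Latitude subsquare w = 22; +1 → 23 = x.
The longitude characters are unchanged.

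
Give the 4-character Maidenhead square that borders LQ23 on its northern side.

Latitude square 3; +1 → 4.
The longitude characters are unchanged.

LQ24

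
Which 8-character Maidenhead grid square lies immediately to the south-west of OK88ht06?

OK88gt95

Longitude extended square 0; −1 → -1, wraps to 9, carry into subsquare.
Longitude subsquare h = 7; −1 → 6 = g.
Latitude extended square 6; −1 → 5.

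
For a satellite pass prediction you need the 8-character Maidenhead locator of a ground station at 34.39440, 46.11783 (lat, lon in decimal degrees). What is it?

LM34bj44

Offset from 180°W / 90°S: lon 226.11783°, lat 124.39440°.
Field (20°×10°, letters A–R): lon ⌊226.11783/20⌋ = 11 → L; lat ⌊124.39440/10⌋ = 12 → M.
Square (2°×1°, digits 0–9): lon ⌊6.11783/2⌋ = 3; lat ⌊4.39440/1⌋ = 4.
Subsquare (5′×2.5′, letters a–x): lon ⌊0.11783/0.0833333⌋ = 1 → b; lat ⌊0.39440/0.0416667⌋ = 9 → j.
Extended square (30″×15″, digits 0–9): lon ⌊0.03450/0.00833333⌋ = 4; lat ⌊0.01940/0.00416667⌋ = 4.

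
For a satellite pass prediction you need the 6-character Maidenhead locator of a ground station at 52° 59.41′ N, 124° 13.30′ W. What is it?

CO72vx

Shift to the Maidenhead origin (180°W, 90°S): lon 55.7783, lat 142.9902.
Field: 55.7783/20 → 2 → C, 142.9902/10 → 14 → O; chars CO.
Square: 15.7783/2 → 7, 2.9902/1 → 2; chars 72.
Subsquare: 1.7783/0.0833333 → 21 → v, 0.9902/0.0416667 → 23 → x; chars vx.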